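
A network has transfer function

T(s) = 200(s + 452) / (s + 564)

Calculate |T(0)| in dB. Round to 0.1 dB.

44.1 dB

T(0) = 200·452 / (564) ≈ 160.28
20 log₁₀(160.28) ≈ 44.10 dB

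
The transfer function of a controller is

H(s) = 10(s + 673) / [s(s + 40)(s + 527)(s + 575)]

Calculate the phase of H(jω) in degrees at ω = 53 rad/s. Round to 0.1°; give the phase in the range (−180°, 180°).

-149.5°

At s = jω = j53:
zero (s+673): 673 + j53 → |·| = √(673²+53²) = √455738 ≈ 675.08, ∠ = arctan(53/673) ≈ 4.50°
pole (s+40): 40 + j53 → |·| = √(40²+53²) = √4409 ≈ 66.4, ∠ = arctan(53/40) ≈ 52.96°
pole (s+527): 527 + j53 → |·| = √(527²+53²) = √280538 ≈ 529.66, ∠ = arctan(53/527) ≈ 5.74°
pole (s+575): 575 + j53 → |·| = √(575²+53²) = √333434 ≈ 577.44, ∠ = arctan(53/575) ≈ 5.27°
pole at origin: |s| = 53, ∠ = 90.00° (in denominator)
∠H = 4.50° − 153.97° = -149.47°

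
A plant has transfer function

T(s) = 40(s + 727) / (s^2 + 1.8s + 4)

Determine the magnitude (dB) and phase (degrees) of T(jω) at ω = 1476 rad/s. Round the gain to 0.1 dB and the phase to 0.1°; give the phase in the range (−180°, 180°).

-30.4 dB, -116.2°

At s = jω = j1476:
zero (s+727): 727 + j1476 → |·| = √(727²+1476²) = √2707105 ≈ 1645.3, ∠ = arctan(1476/727) ≈ 63.78°
quadratic: (j1476)² + 1.8·j1476 + 4 = -2178572 + j2656.8 → |·| ≈ 2.1786e+06, ∠ ≈ 179.93°
|T| = 40 · 1645.3 / 2.1786e+06 ≈ 0.030208
Gain = 20 log₁₀(0.030208) ≈ -30.40 dB
∠T = 63.78° − 179.93° = -116.15°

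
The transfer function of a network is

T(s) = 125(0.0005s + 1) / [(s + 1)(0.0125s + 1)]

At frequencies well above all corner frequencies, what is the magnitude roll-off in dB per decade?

-20 dB/decade

Each pole contributes −20 dB/decade at high frequency; each zero contributes +20 dB/decade.
Net: 1 zero(s) − 2 pole(s) → -20 dB/decade.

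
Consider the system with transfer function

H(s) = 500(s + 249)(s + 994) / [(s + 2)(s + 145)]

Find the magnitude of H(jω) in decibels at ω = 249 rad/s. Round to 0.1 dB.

68.0 dB

At s = jω = j249:
zero (s+249): 249 + j249 → |·| = √(249²+249²) = √124002 ≈ 352.14, ∠ = arctan(249/249) ≈ 45.00°
zero (s+994): 994 + j249 → |·| = √(994²+249²) = √1050037 ≈ 1024.7, ∠ = arctan(249/994) ≈ 14.06°
pole (s+2): 2 + j249 → |·| = √(2²+249²) = √62005 ≈ 249.01, ∠ = arctan(249/2) ≈ 89.54°
pole (s+145): 145 + j249 → |·| = √(145²+249²) = √83026 ≈ 288.14, ∠ = arctan(249/145) ≈ 59.79°
|H| = 500 · 3.6084e+05 / 71750 ≈ 2514.6
Gain = 20 log₁₀(2514.6) ≈ 68.01 dB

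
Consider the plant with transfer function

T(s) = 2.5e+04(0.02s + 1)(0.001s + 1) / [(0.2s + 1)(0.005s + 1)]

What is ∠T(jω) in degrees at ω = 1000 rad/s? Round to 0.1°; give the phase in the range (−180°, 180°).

At ω = 1000 rad/s:
zero (1 + j1000·0.02) = 1 + j20 → |·| ≈ 20.025, ∠ ≈ 87.14°
zero (1 + j1000·0.001) = 1 + j1 → |·| ≈ 1.4142, ∠ ≈ 45.00°
pole (1 + j1000·0.2) = 1 + j200 → |·| ≈ 200, ∠ ≈ 89.71°
pole (1 + j1000·0.005) = 1 + j5 → |·| ≈ 5.099, ∠ ≈ 78.69°
∠T = (87.14° + 45.00°) − (89.71° + 78.69°) = -36.26°

-36.3°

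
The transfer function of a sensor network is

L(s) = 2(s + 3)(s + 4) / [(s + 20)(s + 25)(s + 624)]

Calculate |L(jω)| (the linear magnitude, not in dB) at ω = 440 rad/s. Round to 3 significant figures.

0.00261

At s = jω = j440:
zero (s+3): 3 + j440 → |·| = √(3²+440²) = √193609 ≈ 440.01, ∠ = arctan(440/3) ≈ 89.61°
zero (s+4): 4 + j440 → |·| = √(4²+440²) = √193616 ≈ 440.02, ∠ = arctan(440/4) ≈ 89.48°
pole (s+20): 20 + j440 → |·| = √(20²+440²) = √194000 ≈ 440.45, ∠ = arctan(440/20) ≈ 87.40°
pole (s+25): 25 + j440 → |·| = √(25²+440²) = √194225 ≈ 440.71, ∠ = arctan(440/25) ≈ 86.75°
pole (s+624): 624 + j440 → |·| = √(624²+440²) = √582976 ≈ 763.53, ∠ = arctan(440/624) ≈ 35.19°
|L| = 2 · 1.9361e+05 / 1.4821e+08 ≈ 0.0026126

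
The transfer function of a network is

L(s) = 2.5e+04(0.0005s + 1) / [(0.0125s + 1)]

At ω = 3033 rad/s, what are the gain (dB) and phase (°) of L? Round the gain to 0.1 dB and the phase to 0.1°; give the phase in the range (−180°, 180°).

At ω = 3033 rad/s:
zero (1 + j3033·0.0005) = 1 + j1.5165 → |·| ≈ 1.8165, ∠ ≈ 56.60°
pole (1 + j3033·0.0125) = 1 + j37.9125 → |·| ≈ 37.926, ∠ ≈ 88.49°
|L| = 2.5e+04 · 1.8165 / (37.926) ≈ 1197.4
Gain = 20 log₁₀(1197.4) ≈ 61.56 dB
∠L = (56.60°) − (88.49°) = -31.89°

61.6 dB, -31.9°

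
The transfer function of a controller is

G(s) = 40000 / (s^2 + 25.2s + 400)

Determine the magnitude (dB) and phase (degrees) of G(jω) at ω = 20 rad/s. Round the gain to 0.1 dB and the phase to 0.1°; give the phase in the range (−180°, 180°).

38.0 dB, -90.0°

At s = jω = j20:
quadratic: (j20)² + 25.2·j20 + 400 = 0 + j504 → |·| ≈ 504, ∠ ≈ 90.00°
|G| = 40000 / 504 ≈ 79.365
Gain = 20 log₁₀(79.365) ≈ 37.99 dB
∠G = 0.00° − 90.00° = -90.00°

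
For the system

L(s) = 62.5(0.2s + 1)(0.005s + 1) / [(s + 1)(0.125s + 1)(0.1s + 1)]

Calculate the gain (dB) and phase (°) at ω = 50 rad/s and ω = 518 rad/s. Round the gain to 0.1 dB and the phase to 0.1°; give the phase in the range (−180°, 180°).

At ω = 50 rad/s:
zero (1 + j50·0.2) = 1 + j10 → |·| ≈ 10.05, ∠ ≈ 84.29°
zero (1 + j50·0.005) = 1 + j0.25 → |·| ≈ 1.0308, ∠ ≈ 14.04°
pole (1 + j50·1) = 1 + j50 → |·| ≈ 50.01, ∠ ≈ 88.85°
pole (1 + j50·0.125) = 1 + j6.25 → |·| ≈ 6.3295, ∠ ≈ 80.91°
pole (1 + j50·0.1) = 1 + j5 → |·| ≈ 5.099, ∠ ≈ 78.69°
|L| = 62.5 · 10.05 · 1.0308 / (50.01 · 6.3295 · 5.099) ≈ 0.40115
Gain = 20 log₁₀(0.40115) ≈ -7.93 dB
∠L = (84.29° + 14.04°) − (88.85° + 80.91° + 78.69°) = -150.12°

At ω = 518 rad/s:
zero (1 + j518·0.2) = 1 + j103.6 → |·| ≈ 103.6, ∠ ≈ 89.45°
zero (1 + j518·0.005) = 1 + j2.59 → |·| ≈ 2.7763, ∠ ≈ 68.89°
pole (1 + j518·1) = 1 + j518 → |·| ≈ 518, ∠ ≈ 89.89°
pole (1 + j518·0.125) = 1 + j64.75 → |·| ≈ 64.758, ∠ ≈ 89.12°
pole (1 + j518·0.1) = 1 + j51.8 → |·| ≈ 51.81, ∠ ≈ 88.89°
|L| = 62.5 · 103.6 · 2.7763 / (518 · 64.758 · 51.81) ≈ 0.010344
Gain = 20 log₁₀(0.010344) ≈ -39.71 dB
∠L = (89.45° + 68.89°) − (89.89° + 89.12° + 88.89°) = -109.56°

ω = 50: -7.9 dB, -150.1°; ω = 518: -39.7 dB, -109.6°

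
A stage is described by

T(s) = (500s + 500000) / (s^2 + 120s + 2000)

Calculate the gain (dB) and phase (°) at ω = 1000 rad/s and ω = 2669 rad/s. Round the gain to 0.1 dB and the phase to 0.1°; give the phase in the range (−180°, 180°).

ω = 1000: -3.1 dB, -128.1°; ω = 2669: -14.0 dB, -108.0°

Substitute s = j1000:
Numerator: 500(j1000) + 500000 = 500000 + j500000
Denominator: (j1000)^2 + 120(j1000) + 2000 = -998000 + j120000
|N| = √(500000² + 500000²) ≈ 7.0711e+05, ∠N ≈ 45.00°
|D| = √(998000² + 120000²) ≈ 1.0052e+06, ∠D ≈ 173.14°
|T| = 7.0711e+05 / 1.0052e+06 ≈ 0.70345
Gain = 20 log₁₀(0.70345) ≈ -3.06 dB
∠T = 45.00° − 173.14° = -128.14°

Substitute s = j2669:
Numerator: 500(j2669) + 500000 = 500000 + j1334500
Denominator: (j2669)^2 + 120(j2669) + 2000 = -7121561 + j320280
|N| = √(500000² + 1334500²) ≈ 1.4251e+06, ∠N ≈ 69.46°
|D| = √(7121561² + 320280²) ≈ 7.1288e+06, ∠D ≈ 177.42°
|T| = 1.4251e+06 / 7.1288e+06 ≈ 0.19991
Gain = 20 log₁₀(0.19991) ≈ -13.98 dB
∠T = 69.46° − 177.42° = -107.96°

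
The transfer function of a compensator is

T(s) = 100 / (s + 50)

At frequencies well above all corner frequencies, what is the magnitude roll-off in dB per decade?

Each pole contributes −20 dB/decade at high frequency; each zero contributes +20 dB/decade.
Net: 0 zero(s) − 1 pole(s) → -20 dB/decade.

-20 dB/decade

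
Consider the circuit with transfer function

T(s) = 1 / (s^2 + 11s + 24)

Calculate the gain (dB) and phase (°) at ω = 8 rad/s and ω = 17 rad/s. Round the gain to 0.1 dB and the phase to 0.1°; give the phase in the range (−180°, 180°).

Substitute s = j8:
Numerator: 1 = 1 + j0
Denominator: (j8)^2 + 11(j8) + 24 = -40 + j88
|N| = √(1² + 0²) ≈ 1, ∠N ≈ 0.00°
|D| = √(40² + 88²) ≈ 96.664, ∠D ≈ 114.44°
|T| = 1 / 96.664 ≈ 0.010345
Gain = 20 log₁₀(0.010345) ≈ -39.71 dB
∠T = 0.00° − 114.44° = -114.44°

Substitute s = j17:
Numerator: 1 = 1 + j0
Denominator: (j17)^2 + 11(j17) + 24 = -265 + j187
|N| = √(1² + 0²) ≈ 1, ∠N ≈ 0.00°
|D| = √(265² + 187²) ≈ 324.34, ∠D ≈ 144.79°
|T| = 1 / 324.34 ≈ 0.0030832
Gain = 20 log₁₀(0.0030832) ≈ -50.22 dB
∠T = 0.00° − 144.79° = -144.79°

ω = 8: -39.7 dB, -114.4°; ω = 17: -50.2 dB, -144.8°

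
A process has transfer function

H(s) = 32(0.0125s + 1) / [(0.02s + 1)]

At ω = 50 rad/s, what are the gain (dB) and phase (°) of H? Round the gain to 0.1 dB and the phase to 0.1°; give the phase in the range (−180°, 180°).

28.5 dB, -13.0°

At ω = 50 rad/s:
zero (1 + j50·0.0125) = 1 + j0.625 → |·| ≈ 1.1792, ∠ ≈ 32.01°
pole (1 + j50·0.02) = 1 + j1 → |·| ≈ 1.4142, ∠ ≈ 45.00°
|H| = 32 · 1.1792 / (1.4142) ≈ 26.683
Gain = 20 log₁₀(26.683) ≈ 28.52 dB
∠H = (32.01°) − (45.00°) = -12.99°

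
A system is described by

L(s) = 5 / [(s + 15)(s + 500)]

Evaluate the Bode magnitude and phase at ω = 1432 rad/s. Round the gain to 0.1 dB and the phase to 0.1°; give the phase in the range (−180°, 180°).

-112.8 dB, -160.2°

At s = jω = j1432:
pole (s+15): 15 + j1432 → |·| = √(15²+1432²) = √2050849 ≈ 1432.1, ∠ = arctan(1432/15) ≈ 89.40°
pole (s+500): 500 + j1432 → |·| = √(500²+1432²) = √2300624 ≈ 1516.8, ∠ = arctan(1432/500) ≈ 70.75°
|L| = 5 / 2.1722e+06 ≈ 2.3018e-06
Gain = 20 log₁₀(2.3018e-06) ≈ -112.76 dB
∠L = 0.00° − 160.15° = -160.15°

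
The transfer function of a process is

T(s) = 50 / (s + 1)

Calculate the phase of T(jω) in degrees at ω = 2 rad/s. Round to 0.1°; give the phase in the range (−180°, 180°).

Substitute s = j2:
Numerator: 50 = 50 + j0
Denominator: (j2) + 1 = 1 + j2
|N| = √(50² + 0²) ≈ 50, ∠N ≈ 0.00°
|D| = √(1² + 2²) ≈ 2.2361, ∠D ≈ 63.43°
∠T = 0.00° − 63.43° = -63.43°

-63.4°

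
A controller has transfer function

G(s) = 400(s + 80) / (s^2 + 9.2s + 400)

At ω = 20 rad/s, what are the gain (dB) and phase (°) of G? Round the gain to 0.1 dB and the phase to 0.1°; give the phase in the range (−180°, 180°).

At s = jω = j20:
zero (s+80): 80 + j20 → |·| = √(80²+20²) = √6800 ≈ 82.462, ∠ = arctan(20/80) ≈ 14.04°
quadratic: (j20)² + 9.2·j20 + 400 = 0 + j184 → |·| ≈ 184, ∠ ≈ 90.00°
|G| = 400 · 82.462 / 184 ≈ 179.27
Gain = 20 log₁₀(179.27) ≈ 45.07 dB
∠G = 14.04° − 90.00° = -75.96°

45.1 dB, -76.0°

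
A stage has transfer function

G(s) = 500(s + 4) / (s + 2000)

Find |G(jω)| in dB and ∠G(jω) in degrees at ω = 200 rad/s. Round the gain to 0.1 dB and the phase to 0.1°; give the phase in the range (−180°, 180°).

At s = jω = j200:
zero (s+4): 4 + j200 → |·| = √(4²+200²) = √40016 ≈ 200.04, ∠ = arctan(200/4) ≈ 88.85°
pole (s+2000): 2000 + j200 → |·| = √(2000²+200²) = √4040000 ≈ 2010, ∠ = arctan(200/2000) ≈ 5.71°
|G| = 500 · 200.04 / 2010 ≈ 49.761
Gain = 20 log₁₀(49.761) ≈ 33.94 dB
∠G = 88.85° − 5.71° = 83.14°

33.9 dB, 83.1°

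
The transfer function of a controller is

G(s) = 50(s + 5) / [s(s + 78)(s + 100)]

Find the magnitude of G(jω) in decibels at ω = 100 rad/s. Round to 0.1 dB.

At s = jω = j100:
zero (s+5): 5 + j100 → |·| = √(5²+100²) = √10025 ≈ 100.12, ∠ = arctan(100/5) ≈ 87.14°
pole (s+78): 78 + j100 → |·| = √(78²+100²) = √16084 ≈ 126.82, ∠ = arctan(100/78) ≈ 52.05°
pole (s+100): 100 + j100 → |·| = √(100²+100²) = √20000 ≈ 141.42, ∠ = arctan(100/100) ≈ 45.00°
pole at origin: |s| = 100, ∠ = 90.00° (in denominator)
|G| = 50 · 100.12 / 1.7935e+06 ≈ 0.0027912
Gain = 20 log₁₀(0.0027912) ≈ -51.08 dB

-51.1 dB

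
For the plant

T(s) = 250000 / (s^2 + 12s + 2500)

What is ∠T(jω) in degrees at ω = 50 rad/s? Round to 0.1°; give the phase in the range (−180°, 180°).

-90.0°

At s = jω = j50:
quadratic: (j50)² + 12·j50 + 2500 = 0 + j600 → |·| ≈ 600, ∠ ≈ 90.00°
∠T = 0.00° − 90.00° = -90.00°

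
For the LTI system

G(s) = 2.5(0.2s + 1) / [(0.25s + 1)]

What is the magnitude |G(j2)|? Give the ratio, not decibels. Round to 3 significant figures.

2.41

At ω = 2 rad/s:
zero (1 + j2·0.2) = 1 + j0.4 → |·| ≈ 1.077, ∠ ≈ 21.80°
pole (1 + j2·0.25) = 1 + j0.5 → |·| ≈ 1.118, ∠ ≈ 26.57°
|G| = 2.5 · 1.077 / (1.118) ≈ 2.4083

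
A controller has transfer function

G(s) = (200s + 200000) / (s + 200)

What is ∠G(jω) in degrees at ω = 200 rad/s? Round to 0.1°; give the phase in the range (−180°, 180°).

Substitute s = j200:
Numerator: 200(j200) + 200000 = 200000 + j40000
Denominator: (j200) + 200 = 200 + j200
|N| = √(200000² + 40000²) ≈ 2.0396e+05, ∠N ≈ 11.31°
|D| = √(200² + 200²) ≈ 282.84, ∠D ≈ 45.00°
∠G = 11.31° − 45.00° = -33.69°

-33.7°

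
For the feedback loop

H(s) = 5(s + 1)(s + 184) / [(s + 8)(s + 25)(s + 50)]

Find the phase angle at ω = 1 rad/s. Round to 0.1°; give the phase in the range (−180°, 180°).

34.7°

At s = jω = j1:
zero (s+1): 1 + j1 → |·| = √(1²+1²) = √2 ≈ 1.4142, ∠ = arctan(1/1) ≈ 45.00°
zero (s+184): 184 + j1 → |·| = √(184²+1²) = √33857 ≈ 184, ∠ = arctan(1/184) ≈ 0.31°
pole (s+8): 8 + j1 → |·| = √(8²+1²) = √65 ≈ 8.0623, ∠ = arctan(1/8) ≈ 7.13°
pole (s+25): 25 + j1 → |·| = √(25²+1²) = √626 ≈ 25.02, ∠ = arctan(1/25) ≈ 2.29°
pole (s+50): 50 + j1 → |·| = √(50²+1²) = √2501 ≈ 50.01, ∠ = arctan(1/50) ≈ 1.15°
∠H = 45.31° − 10.57° = 34.74°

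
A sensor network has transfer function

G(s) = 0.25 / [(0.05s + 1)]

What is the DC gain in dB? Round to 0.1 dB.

G(0) = 0.25 · 1 / 1 = 0.25
20 log₁₀(0.25) ≈ -12.04 dB

-12.0 dB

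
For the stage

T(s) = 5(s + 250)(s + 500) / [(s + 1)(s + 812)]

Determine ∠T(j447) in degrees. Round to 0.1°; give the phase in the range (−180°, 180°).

-16.1°

At s = jω = j447:
zero (s+250): 250 + j447 → |·| = √(250²+447²) = √262309 ≈ 512.16, ∠ = arctan(447/250) ≈ 60.78°
zero (s+500): 500 + j447 → |·| = √(500²+447²) = √449809 ≈ 670.68, ∠ = arctan(447/500) ≈ 41.80°
pole (s+1): 1 + j447 → |·| = √(1²+447²) = √199810 ≈ 447, ∠ = arctan(447/1) ≈ 89.87°
pole (s+812): 812 + j447 → |·| = √(812²+447²) = √859153 ≈ 926.91, ∠ = arctan(447/812) ≈ 28.83°
∠T = 102.58° − 118.70° = -16.12°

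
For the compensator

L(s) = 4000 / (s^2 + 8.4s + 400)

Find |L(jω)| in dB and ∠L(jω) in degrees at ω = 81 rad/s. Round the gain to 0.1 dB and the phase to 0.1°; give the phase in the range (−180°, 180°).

-3.8 dB, -173.7°

At s = jω = j81:
quadratic: (j81)² + 8.4·j81 + 400 = -6161 + j680.4 → |·| ≈ 6198.5, ∠ ≈ 173.70°
|L| = 4000 / 6198.5 ≈ 0.64532
Gain = 20 log₁₀(0.64532) ≈ -3.80 dB
∠L = 0.00° − 173.70° = -173.70°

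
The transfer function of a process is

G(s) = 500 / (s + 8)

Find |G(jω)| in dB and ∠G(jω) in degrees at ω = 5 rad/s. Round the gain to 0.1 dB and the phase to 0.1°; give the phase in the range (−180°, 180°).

Substitute s = j5:
Numerator: 500 = 500 + j0
Denominator: (j5) + 8 = 8 + j5
|N| = √(500² + 0²) ≈ 500, ∠N ≈ 0.00°
|D| = √(8² + 5²) ≈ 9.434, ∠D ≈ 32.01°
|G| = 500 / 9.434 ≈ 53
Gain = 20 log₁₀(53) ≈ 34.49 dB
∠G = 0.00° − 32.01° = -32.01°

34.5 dB, -32.0°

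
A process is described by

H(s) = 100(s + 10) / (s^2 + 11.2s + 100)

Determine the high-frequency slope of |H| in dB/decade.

Each pole contributes −20 dB/decade at high frequency; each zero contributes +20 dB/decade.
Net: 1 zero(s) − 2 pole(s) → -20 dB/decade.

-20 dB/decade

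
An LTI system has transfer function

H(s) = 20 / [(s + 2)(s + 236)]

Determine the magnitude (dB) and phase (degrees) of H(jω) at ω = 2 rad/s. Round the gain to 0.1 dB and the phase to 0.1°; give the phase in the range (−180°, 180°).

-30.5 dB, -45.5°

At s = jω = j2:
pole (s+2): 2 + j2 → |·| = √(2²+2²) = √8 ≈ 2.8284, ∠ = arctan(2/2) ≈ 45.00°
pole (s+236): 236 + j2 → |·| = √(236²+2²) = √55700 ≈ 236.01, ∠ = arctan(2/236) ≈ 0.49°
|H| = 20 / 667.53 ≈ 0.029961
Gain = 20 log₁₀(0.029961) ≈ -30.47 dB
∠H = 0.00° − 45.49° = -45.49°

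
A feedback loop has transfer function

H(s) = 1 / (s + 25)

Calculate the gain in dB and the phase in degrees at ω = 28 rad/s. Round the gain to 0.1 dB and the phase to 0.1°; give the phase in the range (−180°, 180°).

At s = jω = j28:
pole (s+25): 25 + j28 → |·| = √(25²+28²) = √1409 ≈ 37.537, ∠ = arctan(28/25) ≈ 48.24°
|H| = 1 / 37.537 ≈ 0.02664
Gain = 20 log₁₀(0.02664) ≈ -31.49 dB
∠H = 0.00° − 48.24° = -48.24°

-31.5 dB, -48.2°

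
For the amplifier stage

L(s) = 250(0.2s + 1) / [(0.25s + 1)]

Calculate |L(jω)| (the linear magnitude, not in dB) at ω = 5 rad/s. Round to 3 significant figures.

221

At ω = 5 rad/s:
zero (1 + j5·0.2) = 1 + j1 → |·| ≈ 1.4142, ∠ ≈ 45.00°
pole (1 + j5·0.25) = 1 + j1.25 → |·| ≈ 1.6008, ∠ ≈ 51.34°
|L| = 250 · 1.4142 / (1.6008) ≈ 220.86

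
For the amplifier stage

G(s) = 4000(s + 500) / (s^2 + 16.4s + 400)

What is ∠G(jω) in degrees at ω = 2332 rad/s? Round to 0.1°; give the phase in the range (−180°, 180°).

-101.7°

At s = jω = j2332:
zero (s+500): 500 + j2332 → |·| = √(500²+2332²) = √5688224 ≈ 2385, ∠ = arctan(2332/500) ≈ 77.90°
quadratic: (j2332)² + 16.4·j2332 + 400 = -5437824 + j38244.8 → |·| ≈ 5.438e+06, ∠ ≈ 179.60°
∠G = 77.90° − 179.60° = -101.70°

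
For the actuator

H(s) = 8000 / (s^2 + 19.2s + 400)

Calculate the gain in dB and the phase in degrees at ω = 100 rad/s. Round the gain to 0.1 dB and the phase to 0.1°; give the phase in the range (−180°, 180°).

At s = jω = j100:
quadratic: (j100)² + 19.2·j100 + 400 = -9600 + j1920 → |·| ≈ 9790.1, ∠ ≈ 168.69°
|H| = 8000 / 9790.1 ≈ 0.81715
Gain = 20 log₁₀(0.81715) ≈ -1.75 dB
∠H = 0.00° − 168.69° = -168.69°

-1.8 dB, -168.7°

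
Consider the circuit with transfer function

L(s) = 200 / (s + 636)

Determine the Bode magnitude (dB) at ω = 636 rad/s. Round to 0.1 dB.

Substitute s = j636:
Numerator: 200 = 200 + j0
Denominator: (j636) + 636 = 636 + j636
|N| = √(200² + 0²) ≈ 200, ∠N ≈ 0.00°
|D| = √(636² + 636²) ≈ 899.44, ∠D ≈ 45.00°
|L| = 200 / 899.44 ≈ 0.22236
Gain = 20 log₁₀(0.22236) ≈ -13.06 dB

-13.1 dB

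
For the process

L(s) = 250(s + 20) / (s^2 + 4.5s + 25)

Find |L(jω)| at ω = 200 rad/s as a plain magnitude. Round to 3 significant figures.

At s = jω = j200:
zero (s+20): 20 + j200 → |·| = √(20²+200²) = √40400 ≈ 201, ∠ = arctan(200/20) ≈ 84.29°
quadratic: (j200)² + 4.5·j200 + 25 = -39975 + j900 → |·| ≈ 39985, ∠ ≈ 178.71°
|L| = 250 · 201 / 39985 ≈ 1.2567

1.26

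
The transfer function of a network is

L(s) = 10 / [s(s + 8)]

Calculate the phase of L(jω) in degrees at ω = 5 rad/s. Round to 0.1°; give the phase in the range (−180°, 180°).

At s = jω = j5:
pole (s+8): 8 + j5 → |·| = √(8²+5²) = √89 ≈ 9.434, ∠ = arctan(5/8) ≈ 32.01°
pole at origin: |s| = 5, ∠ = 90.00° (in denominator)
∠L = 0.00° − 122.01° = -122.01°

-122.0°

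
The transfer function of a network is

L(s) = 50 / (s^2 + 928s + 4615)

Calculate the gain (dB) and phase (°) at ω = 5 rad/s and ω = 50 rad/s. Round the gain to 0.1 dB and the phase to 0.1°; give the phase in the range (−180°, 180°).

ω = 5: -42.3 dB, -45.3°; ω = 50: -59.4 dB, -87.4°

Substitute s = j5:
Numerator: 50 = 50 + j0
Denominator: (j5)^2 + 928(j5) + 4615 = 4590 + j4640
|N| = √(50² + 0²) ≈ 50, ∠N ≈ 0.00°
|D| = √(4590² + 4640²) ≈ 6526.7, ∠D ≈ 45.31°
|L| = 50 / 6526.7 ≈ 0.0076608
Gain = 20 log₁₀(0.0076608) ≈ -42.31 dB
∠L = 0.00° − 45.31° = -45.31°

Substitute s = j50:
Numerator: 50 = 50 + j0
Denominator: (j50)^2 + 928(j50) + 4615 = 2115 + j46400
|N| = √(50² + 0²) ≈ 50, ∠N ≈ 0.00°
|D| = √(2115² + 46400²) ≈ 46448, ∠D ≈ 87.39°
|L| = 50 / 46448 ≈ 0.0010765
Gain = 20 log₁₀(0.0010765) ≈ -59.36 dB
∠L = 0.00° − 87.39° = -87.39°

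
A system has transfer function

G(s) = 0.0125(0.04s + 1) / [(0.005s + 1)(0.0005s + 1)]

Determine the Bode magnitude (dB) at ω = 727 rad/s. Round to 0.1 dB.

At ω = 727 rad/s:
zero (1 + j727·0.04) = 1 + j29.08 → |·| ≈ 29.097, ∠ ≈ 88.03°
pole (1 + j727·0.005) = 1 + j3.635 → |·| ≈ 3.77, ∠ ≈ 74.62°
pole (1 + j727·0.0005) = 1 + j0.3635 → |·| ≈ 1.064, ∠ ≈ 19.98°
|G| = 0.0125 · 29.097 / (3.77 · 1.064) ≈ 0.090672
Gain = 20 log₁₀(0.090672) ≈ -20.85 dB

-20.9 dB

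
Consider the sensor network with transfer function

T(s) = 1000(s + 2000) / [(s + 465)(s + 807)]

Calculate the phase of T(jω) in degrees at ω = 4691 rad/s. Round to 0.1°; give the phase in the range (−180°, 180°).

At s = jω = j4691:
zero (s+2000): 2000 + j4691 → |·| = √(2000²+4691²) = √26005481 ≈ 5099.6, ∠ = arctan(4691/2000) ≈ 66.91°
pole (s+465): 465 + j4691 → |·| = √(465²+4691²) = √22221706 ≈ 4714, ∠ = arctan(4691/465) ≈ 84.34°
pole (s+807): 807 + j4691 → |·| = √(807²+4691²) = √22656730 ≈ 4759.9, ∠ = arctan(4691/807) ≈ 80.24°
∠T = 66.91° − 164.58° = -97.67°

-97.7°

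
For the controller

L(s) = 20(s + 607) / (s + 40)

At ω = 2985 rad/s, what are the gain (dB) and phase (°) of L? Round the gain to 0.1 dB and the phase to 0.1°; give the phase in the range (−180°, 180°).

26.2 dB, -10.7°

At s = jω = j2985:
zero (s+607): 607 + j2985 → |·| = √(607²+2985²) = √9278674 ≈ 3046.1, ∠ = arctan(2985/607) ≈ 78.51°
pole (s+40): 40 + j2985 → |·| = √(40²+2985²) = √8911825 ≈ 2985.3, ∠ = arctan(2985/40) ≈ 89.23°
|L| = 20 · 3046.1 / 2985.3 ≈ 20.407
Gain = 20 log₁₀(20.407) ≈ 26.20 dB
∠L = 78.51° − 89.23° = -10.72°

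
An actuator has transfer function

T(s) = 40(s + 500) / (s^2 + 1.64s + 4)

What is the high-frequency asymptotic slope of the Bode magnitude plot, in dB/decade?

Each pole contributes −20 dB/decade at high frequency; each zero contributes +20 dB/decade.
Net: 1 zero(s) − 2 pole(s) → -20 dB/decade.

-20 dB/decade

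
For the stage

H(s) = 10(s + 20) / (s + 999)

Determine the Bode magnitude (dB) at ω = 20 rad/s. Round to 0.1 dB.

-11.0 dB

At s = jω = j20:
zero (s+20): 20 + j20 → |·| = √(20²+20²) = √800 ≈ 28.284, ∠ = arctan(20/20) ≈ 45.00°
pole (s+999): 999 + j20 → |·| = √(999²+20²) = √998401 ≈ 999.2, ∠ = arctan(20/999) ≈ 1.15°
|H| = 10 · 28.284 / 999.2 ≈ 0.28307
Gain = 20 log₁₀(0.28307) ≈ -10.96 dB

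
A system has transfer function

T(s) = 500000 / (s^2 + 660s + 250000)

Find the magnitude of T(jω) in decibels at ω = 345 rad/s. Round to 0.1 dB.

At s = jω = j345:
quadratic: (j345)² + 660·j345 + 250000 = 130975 + j227700 → |·| ≈ 2.6268e+05, ∠ ≈ 60.09°
|T| = 500000 / 2.6268e+05 ≈ 1.9035
Gain = 20 log₁₀(1.9035) ≈ 5.59 dB

5.6 dB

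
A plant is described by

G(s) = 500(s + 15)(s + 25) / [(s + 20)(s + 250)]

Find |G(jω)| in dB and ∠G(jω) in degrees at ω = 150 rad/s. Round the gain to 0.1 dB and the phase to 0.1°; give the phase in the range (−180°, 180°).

48.3 dB, 51.5°

At s = jω = j150:
zero (s+15): 15 + j150 → |·| = √(15²+150²) = √22725 ≈ 150.75, ∠ = arctan(150/15) ≈ 84.29°
zero (s+25): 25 + j150 → |·| = √(25²+150²) = √23125 ≈ 152.07, ∠ = arctan(150/25) ≈ 80.54°
pole (s+20): 20 + j150 → |·| = √(20²+150²) = √22900 ≈ 151.33, ∠ = arctan(150/20) ≈ 82.41°
pole (s+250): 250 + j150 → |·| = √(250²+150²) = √85000 ≈ 291.55, ∠ = arctan(150/250) ≈ 30.96°
|G| = 500 · 22925 / 44120 ≈ 259.8
Gain = 20 log₁₀(259.8) ≈ 48.29 dB
∠G = 164.83° − 113.37° = 51.46°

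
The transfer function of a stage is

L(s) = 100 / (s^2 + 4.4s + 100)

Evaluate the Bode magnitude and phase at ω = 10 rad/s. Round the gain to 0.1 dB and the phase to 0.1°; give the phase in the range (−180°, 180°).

7.1 dB, -90.0°

At s = jω = j10:
quadratic: (j10)² + 4.4·j10 + 100 = 0 + j44 → |·| ≈ 44, ∠ ≈ 90.00°
|L| = 100 / 44 ≈ 2.2727
Gain = 20 log₁₀(2.2727) ≈ 7.13 dB
∠L = 0.00° − 90.00° = -90.00°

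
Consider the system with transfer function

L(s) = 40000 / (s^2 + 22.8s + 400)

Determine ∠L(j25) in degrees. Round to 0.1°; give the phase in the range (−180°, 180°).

At s = jω = j25:
quadratic: (j25)² + 22.8·j25 + 400 = -225 + j570 → |·| ≈ 612.8, ∠ ≈ 111.54°
∠L = 0.00° − 111.54° = -111.54°

-111.5°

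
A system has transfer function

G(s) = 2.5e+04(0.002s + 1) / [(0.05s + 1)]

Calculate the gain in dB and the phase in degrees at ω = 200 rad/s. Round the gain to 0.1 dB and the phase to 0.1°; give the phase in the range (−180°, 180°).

68.6 dB, -62.5°

At ω = 200 rad/s:
zero (1 + j200·0.002) = 1 + j0.4 → |·| ≈ 1.077, ∠ ≈ 21.80°
pole (1 + j200·0.05) = 1 + j10 → |·| ≈ 10.05, ∠ ≈ 84.29°
|G| = 2.5e+04 · 1.077 / (10.05) ≈ 2679.1
Gain = 20 log₁₀(2679.1) ≈ 68.56 dB
∠G = (21.80°) − (84.29°) = -62.49°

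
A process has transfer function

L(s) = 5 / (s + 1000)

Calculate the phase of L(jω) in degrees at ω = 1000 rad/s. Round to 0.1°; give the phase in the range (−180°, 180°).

-45.0°

Substitute s = j1000:
Numerator: 5 = 5 + j0
Denominator: (j1000) + 1000 = 1000 + j1000
|N| = √(5² + 0²) ≈ 5, ∠N ≈ 0.00°
|D| = √(1000² + 1000²) ≈ 1414.2, ∠D ≈ 45.00°
∠L = 0.00° − 45.00° = -45.00°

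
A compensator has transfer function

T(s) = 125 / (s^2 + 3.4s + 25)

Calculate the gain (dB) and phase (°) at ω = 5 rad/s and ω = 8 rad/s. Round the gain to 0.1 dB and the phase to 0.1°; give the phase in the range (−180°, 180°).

At s = jω = j5:
quadratic: (j5)² + 3.4·j5 + 25 = 0 + j17 → |·| ≈ 17, ∠ ≈ 90.00°
|T| = 125 / 17 ≈ 7.3529
Gain = 20 log₁₀(7.3529) ≈ 17.33 dB
∠T = 0.00° − 90.00° = -90.00°

At s = jω = j8:
quadratic: (j8)² + 3.4·j8 + 25 = -39 + j27.2 → |·| ≈ 47.548, ∠ ≈ 145.11°
|T| = 125 / 47.548 ≈ 2.6289
Gain = 20 log₁₀(2.6289) ≈ 8.40 dB
∠T = 0.00° − 145.11° = -145.11°

ω = 5: 17.3 dB, -90.0°; ω = 8: 8.4 dB, -145.1°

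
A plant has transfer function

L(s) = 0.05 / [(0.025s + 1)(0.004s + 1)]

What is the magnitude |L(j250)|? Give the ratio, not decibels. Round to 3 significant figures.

0.00559

At ω = 250 rad/s:
pole (1 + j250·0.025) = 1 + j6.25 → |·| ≈ 6.3295, ∠ ≈ 80.91°
pole (1 + j250·0.004) = 1 + j1 → |·| ≈ 1.4142, ∠ ≈ 45.00°
|L| = 0.05 · 1 / (6.3295 · 1.4142) ≈ 0.0055859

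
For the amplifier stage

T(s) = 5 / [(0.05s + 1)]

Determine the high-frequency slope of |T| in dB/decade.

Each pole contributes −20 dB/decade at high frequency; each zero contributes +20 dB/decade.
Net: 0 zero(s) − 1 pole(s) → -20 dB/decade.

-20 dB/decade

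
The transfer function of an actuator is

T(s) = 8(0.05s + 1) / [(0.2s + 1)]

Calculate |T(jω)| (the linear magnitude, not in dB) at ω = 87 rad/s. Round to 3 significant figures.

At ω = 87 rad/s:
zero (1 + j87·0.05) = 1 + j4.35 → |·| ≈ 4.4635, ∠ ≈ 77.05°
pole (1 + j87·0.2) = 1 + j17.4 → |·| ≈ 17.429, ∠ ≈ 86.71°
|T| = 8 · 4.4635 / (17.429) ≈ 2.0488

2.05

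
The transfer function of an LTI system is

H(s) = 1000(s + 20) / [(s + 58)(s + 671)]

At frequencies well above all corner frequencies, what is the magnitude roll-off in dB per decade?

-20 dB/decade

Each pole contributes −20 dB/decade at high frequency; each zero contributes +20 dB/decade.
Net: 1 zero(s) − 2 pole(s) → -20 dB/decade.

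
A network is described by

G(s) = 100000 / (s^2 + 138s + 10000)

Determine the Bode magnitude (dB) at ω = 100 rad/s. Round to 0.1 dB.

At s = jω = j100:
quadratic: (j100)² + 138·j100 + 10000 = 0 + j13800 → |·| ≈ 13800, ∠ ≈ 90.00°
|G| = 100000 / 13800 ≈ 7.2464
Gain = 20 log₁₀(7.2464) ≈ 17.20 dB

17.2 dB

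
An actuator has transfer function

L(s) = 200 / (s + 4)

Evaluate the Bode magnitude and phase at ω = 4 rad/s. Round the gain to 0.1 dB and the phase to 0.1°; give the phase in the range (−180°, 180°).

Substitute s = j4:
Numerator: 200 = 200 + j0
Denominator: (j4) + 4 = 4 + j4
|N| = √(200² + 0²) ≈ 200, ∠N ≈ 0.00°
|D| = √(4² + 4²) ≈ 5.6569, ∠D ≈ 45.00°
|L| = 200 / 5.6569 ≈ 35.355
Gain = 20 log₁₀(35.355) ≈ 30.97 dB
∠L = 0.00° − 45.00° = -45.00°

31.0 dB, -45.0°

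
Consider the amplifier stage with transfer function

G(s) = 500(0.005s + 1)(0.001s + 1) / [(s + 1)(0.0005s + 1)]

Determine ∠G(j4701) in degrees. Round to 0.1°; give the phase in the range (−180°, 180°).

At ω = 4701 rad/s:
zero (1 + j4701·0.005) = 1 + j23.505 → |·| ≈ 23.526, ∠ ≈ 87.56°
zero (1 + j4701·0.001) = 1 + j4.701 → |·| ≈ 4.8062, ∠ ≈ 77.99°
pole (1 + j4701·1) = 1 + j4701 → |·| ≈ 4701, ∠ ≈ 89.99°
pole (1 + j4701·0.0005) = 1 + j2.3505 → |·| ≈ 2.5544, ∠ ≈ 66.95°
∠G = (87.56° + 77.99°) − (89.99° + 66.95°) = 8.61°

8.6°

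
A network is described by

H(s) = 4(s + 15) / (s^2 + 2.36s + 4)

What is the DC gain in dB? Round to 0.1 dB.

23.5 dB

H(0) = 4·15 / 4 = 15
20 log₁₀(15) ≈ 23.52 dB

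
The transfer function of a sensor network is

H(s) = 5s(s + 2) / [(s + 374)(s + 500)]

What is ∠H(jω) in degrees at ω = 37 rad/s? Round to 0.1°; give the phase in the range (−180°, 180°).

167.0°

At s = jω = j37:
zero (s+2): 2 + j37 → |·| = √(2²+37²) = √1373 ≈ 37.054, ∠ = arctan(37/2) ≈ 86.91°
zero at origin: s = j37 → |·| = 37, ∠ = 90.00°
pole (s+374): 374 + j37 → |·| = √(374²+37²) = √141245 ≈ 375.83, ∠ = arctan(37/374) ≈ 5.65°
pole (s+500): 500 + j37 → |·| = √(500²+37²) = √251369 ≈ 501.37, ∠ = arctan(37/500) ≈ 4.23°
∠H = 176.91° − 9.88° = 167.03°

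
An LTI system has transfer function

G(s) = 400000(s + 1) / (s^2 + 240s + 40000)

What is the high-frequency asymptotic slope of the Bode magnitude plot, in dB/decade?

Each pole contributes −20 dB/decade at high frequency; each zero contributes +20 dB/decade.
Net: 1 zero(s) − 2 pole(s) → -20 dB/decade.

-20 dB/decade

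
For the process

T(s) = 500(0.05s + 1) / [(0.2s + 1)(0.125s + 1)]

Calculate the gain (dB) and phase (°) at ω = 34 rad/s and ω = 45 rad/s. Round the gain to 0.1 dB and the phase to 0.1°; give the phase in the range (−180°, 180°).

ω = 34: 30.3 dB, -98.9°; ω = 45: 27.5 dB, -97.5°

At ω = 34 rad/s:
zero (1 + j34·0.05) = 1 + j1.7 → |·| ≈ 1.9723, ∠ ≈ 59.53°
pole (1 + j34·0.2) = 1 + j6.8 → |·| ≈ 6.8731, ∠ ≈ 81.63°
pole (1 + j34·0.125) = 1 + j4.25 → |·| ≈ 4.3661, ∠ ≈ 76.76°
|T| = 500 · 1.9723 / (6.8731 · 4.3661) ≈ 32.862
Gain = 20 log₁₀(32.862) ≈ 30.33 dB
∠T = (59.53°) − (81.63° + 76.76°) = -98.86°

At ω = 45 rad/s:
zero (1 + j45·0.05) = 1 + j2.25 → |·| ≈ 2.4622, ∠ ≈ 66.04°
pole (1 + j45·0.2) = 1 + j9 → |·| ≈ 9.0554, ∠ ≈ 83.66°
pole (1 + j45·0.125) = 1 + j5.625 → |·| ≈ 5.7132, ∠ ≈ 79.92°
|T| = 500 · 2.4622 / (9.0554 · 5.7132) ≈ 23.796
Gain = 20 log₁₀(23.796) ≈ 27.53 dB
∠T = (66.04°) − (83.66° + 79.92°) = -97.54°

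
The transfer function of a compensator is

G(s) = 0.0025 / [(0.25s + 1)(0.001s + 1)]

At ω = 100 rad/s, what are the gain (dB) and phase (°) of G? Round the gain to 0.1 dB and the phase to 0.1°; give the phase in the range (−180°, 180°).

-80.1 dB, -93.4°

At ω = 100 rad/s:
pole (1 + j100·0.25) = 1 + j25 → |·| ≈ 25.02, ∠ ≈ 87.71°
pole (1 + j100·0.001) = 1 + j0.1 → |·| ≈ 1.005, ∠ ≈ 5.71°
|G| = 0.0025 · 1 / (25.02 · 1.005) ≈ 9.9423e-05
Gain = 20 log₁₀(9.9423e-05) ≈ -80.05 dB
∠G = (0°) − (87.71° + 5.71°) = -93.42°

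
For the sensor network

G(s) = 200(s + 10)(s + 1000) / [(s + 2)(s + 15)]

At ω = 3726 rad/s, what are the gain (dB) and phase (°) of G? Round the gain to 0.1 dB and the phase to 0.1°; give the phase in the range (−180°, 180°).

46.3 dB, -14.9°

At s = jω = j3726:
zero (s+10): 10 + j3726 → |·| = √(10²+3726²) = √13883176 ≈ 3726, ∠ = arctan(3726/10) ≈ 89.85°
zero (s+1000): 1000 + j3726 → |·| = √(1000²+3726²) = √14883076 ≈ 3857.9, ∠ = arctan(3726/1000) ≈ 74.98°
pole (s+2): 2 + j3726 → |·| = √(2²+3726²) = √13883080 ≈ 3726, ∠ = arctan(3726/2) ≈ 89.97°
pole (s+15): 15 + j3726 → |·| = √(15²+3726²) = √13883301 ≈ 3726, ∠ = arctan(3726/15) ≈ 89.77°
|G| = 200 · 1.4375e+07 / 1.3883e+07 ≈ 207.09
Gain = 20 log₁₀(207.09) ≈ 46.32 dB
∠G = 164.83° − 179.74° = -14.91°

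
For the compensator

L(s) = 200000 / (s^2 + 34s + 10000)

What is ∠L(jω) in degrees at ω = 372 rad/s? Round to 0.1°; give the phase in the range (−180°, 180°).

At s = jω = j372:
quadratic: (j372)² + 34·j372 + 10000 = -128384 + j12648 → |·| ≈ 1.2901e+05, ∠ ≈ 174.37°
∠L = 0.00° − 174.37° = -174.37°

-174.4°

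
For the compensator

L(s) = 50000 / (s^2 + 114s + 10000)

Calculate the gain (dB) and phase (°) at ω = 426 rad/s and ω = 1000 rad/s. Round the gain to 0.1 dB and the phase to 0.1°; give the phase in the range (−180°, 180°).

At s = jω = j426:
quadratic: (j426)² + 114·j426 + 10000 = -171476 + j48564 → |·| ≈ 1.7822e+05, ∠ ≈ 164.19°
|L| = 50000 / 1.7822e+05 ≈ 0.28055
Gain = 20 log₁₀(0.28055) ≈ -11.04 dB
∠L = 0.00° − 164.19° = -164.19°

At s = jω = j1000:
quadratic: (j1000)² + 114·j1000 + 10000 = -990000 + j114000 → |·| ≈ 9.9654e+05, ∠ ≈ 173.43°
|L| = 50000 / 9.9654e+05 ≈ 0.050174
Gain = 20 log₁₀(0.050174) ≈ -25.99 dB
∠L = 0.00° − 173.43° = -173.43°

ω = 426: -11.0 dB, -164.2°; ω = 1000: -26.0 dB, -173.4°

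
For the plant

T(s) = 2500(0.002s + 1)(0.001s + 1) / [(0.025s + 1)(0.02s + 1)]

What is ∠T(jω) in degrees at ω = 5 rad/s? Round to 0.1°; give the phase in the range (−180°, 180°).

-12.0°

At ω = 5 rad/s:
zero (1 + j5·0.002) = 1 + j0.01 → |·| ≈ 1, ∠ ≈ 0.57°
zero (1 + j5·0.001) = 1 + j0.005 → |·| ≈ 1, ∠ ≈ 0.29°
pole (1 + j5·0.025) = 1 + j0.125 → |·| ≈ 1.0078, ∠ ≈ 7.13°
pole (1 + j5·0.02) = 1 + j0.1 → |·| ≈ 1.005, ∠ ≈ 5.71°
∠T = (0.57° + 0.29°) − (7.13° + 5.71°) = -11.98°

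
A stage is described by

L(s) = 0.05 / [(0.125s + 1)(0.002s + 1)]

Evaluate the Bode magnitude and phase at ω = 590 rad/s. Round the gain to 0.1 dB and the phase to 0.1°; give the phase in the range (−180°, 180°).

-67.2 dB, -138.9°

At ω = 590 rad/s:
pole (1 + j590·0.125) = 1 + j73.75 → |·| ≈ 73.757, ∠ ≈ 89.22°
pole (1 + j590·0.002) = 1 + j1.18 → |·| ≈ 1.5467, ∠ ≈ 49.72°
|L| = 0.05 · 1 / (73.757 · 1.5467) ≈ 0.00043829
Gain = 20 log₁₀(0.00043829) ≈ -67.16 dB
∠L = (0°) − (89.22° + 49.72°) = -138.94°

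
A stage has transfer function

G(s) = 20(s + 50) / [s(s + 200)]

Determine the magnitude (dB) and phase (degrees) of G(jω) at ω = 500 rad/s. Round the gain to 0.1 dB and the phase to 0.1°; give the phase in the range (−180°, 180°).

At s = jω = j500:
zero (s+50): 50 + j500 → |·| = √(50²+500²) = √252500 ≈ 502.49, ∠ = arctan(500/50) ≈ 84.29°
pole (s+200): 200 + j500 → |·| = √(200²+500²) = √290000 ≈ 538.52, ∠ = arctan(500/200) ≈ 68.20°
pole at origin: |s| = 500, ∠ = 90.00° (in denominator)
|G| = 20 · 502.49 / 2.6926e+05 ≈ 0.037324
Gain = 20 log₁₀(0.037324) ≈ -28.56 dB
∠G = 84.29° − 158.20° = -73.91°

-28.6 dB, -73.9°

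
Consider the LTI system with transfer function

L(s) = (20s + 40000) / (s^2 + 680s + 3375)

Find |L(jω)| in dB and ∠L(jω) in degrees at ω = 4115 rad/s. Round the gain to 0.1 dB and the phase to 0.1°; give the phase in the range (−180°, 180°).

-45.5 dB, -106.5°

Substitute s = j4115:
Numerator: 20(j4115) + 40000 = 40000 + j82300
Denominator: (j4115)^2 + 680(j4115) + 3375 = -16929850 + j2798200
|N| = √(40000² + 82300²) ≈ 91506, ∠N ≈ 64.08°
|D| = √(16929850² + 2798200²) ≈ 1.716e+07, ∠D ≈ 170.61°
|L| = 91506 / 1.716e+07 ≈ 0.0053325
Gain = 20 log₁₀(0.0053325) ≈ -45.46 dB
∠L = 64.08° − 170.61° = -106.53°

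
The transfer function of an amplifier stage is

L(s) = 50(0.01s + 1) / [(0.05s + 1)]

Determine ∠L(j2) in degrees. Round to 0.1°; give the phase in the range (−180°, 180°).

-4.6°

At ω = 2 rad/s:
zero (1 + j2·0.01) = 1 + j0.02 → |·| ≈ 1.0002, ∠ ≈ 1.15°
pole (1 + j2·0.05) = 1 + j0.1 → |·| ≈ 1.005, ∠ ≈ 5.71°
∠L = (1.15°) − (5.71°) = -4.56°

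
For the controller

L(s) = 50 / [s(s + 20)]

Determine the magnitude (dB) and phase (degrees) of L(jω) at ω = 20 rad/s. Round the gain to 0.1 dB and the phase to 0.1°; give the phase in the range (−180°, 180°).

-21.1 dB, -135.0°

At s = jω = j20:
pole (s+20): 20 + j20 → |·| = √(20²+20²) = √800 ≈ 28.284, ∠ = arctan(20/20) ≈ 45.00°
pole at origin: |s| = 20, ∠ = 90.00° (in denominator)
|L| = 50 / 565.68 ≈ 0.088389
Gain = 20 log₁₀(0.088389) ≈ -21.07 dB
∠L = 0.00° − 135.00° = -135.00°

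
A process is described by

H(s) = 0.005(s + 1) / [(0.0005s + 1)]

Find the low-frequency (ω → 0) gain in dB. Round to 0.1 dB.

H(0) = 0.005 · 1 / 1 = 0.005
20 log₁₀(0.005) ≈ -46.02 dB

-46.0 dB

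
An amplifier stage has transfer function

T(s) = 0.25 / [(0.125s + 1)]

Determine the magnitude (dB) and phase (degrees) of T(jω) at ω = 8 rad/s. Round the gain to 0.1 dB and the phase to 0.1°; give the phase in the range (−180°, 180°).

-15.1 dB, -45.0°

At ω = 8 rad/s:
pole (1 + j8·0.125) = 1 + j1 → |·| ≈ 1.4142, ∠ ≈ 45.00°
|T| = 0.25 · 1 / (1.4142) ≈ 0.17678
Gain = 20 log₁₀(0.17678) ≈ -15.05 dB
∠T = (0°) − (45.00°) = -45.00°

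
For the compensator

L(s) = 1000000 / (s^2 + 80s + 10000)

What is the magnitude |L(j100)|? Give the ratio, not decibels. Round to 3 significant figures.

At s = jω = j100:
quadratic: (j100)² + 80·j100 + 10000 = 0 + j8000 → |·| ≈ 8000, ∠ ≈ 90.00°
|L| = 1000000 / 8000 ≈ 125

125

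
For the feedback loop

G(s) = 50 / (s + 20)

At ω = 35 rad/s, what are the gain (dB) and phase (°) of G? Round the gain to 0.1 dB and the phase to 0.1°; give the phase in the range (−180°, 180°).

Substitute s = j35:
Numerator: 50 = 50 + j0
Denominator: (j35) + 20 = 20 + j35
|N| = √(50² + 0²) ≈ 50, ∠N ≈ 0.00°
|D| = √(20² + 35²) ≈ 40.311, ∠D ≈ 60.26°
|G| = 50 / 40.311 ≈ 1.2404
Gain = 20 log₁₀(1.2404) ≈ 1.87 dB
∠G = 0.00° − 60.26° = -60.26°

1.9 dB, -60.3°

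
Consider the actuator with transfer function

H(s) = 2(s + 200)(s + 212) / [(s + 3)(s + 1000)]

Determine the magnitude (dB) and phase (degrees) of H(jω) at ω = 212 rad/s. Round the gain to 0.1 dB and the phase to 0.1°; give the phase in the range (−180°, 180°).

At s = jω = j212:
zero (s+200): 200 + j212 → |·| = √(200²+212²) = √84944 ≈ 291.45, ∠ = arctan(212/200) ≈ 46.67°
zero (s+212): 212 + j212 → |·| = √(212²+212²) = √89888 ≈ 299.81, ∠ = arctan(212/212) ≈ 45.00°
pole (s+3): 3 + j212 → |·| = √(3²+212²) = √44953 ≈ 212.02, ∠ = arctan(212/3) ≈ 89.19°
pole (s+1000): 1000 + j212 → |·| = √(1000²+212²) = √1044944 ≈ 1022.2, ∠ = arctan(212/1000) ≈ 11.97°
|H| = 2 · 87380 / 2.1673e+05 ≈ 0.80635
Gain = 20 log₁₀(0.80635) ≈ -1.87 dB
∠H = 91.67° − 101.16° = -9.49°

-1.9 dB, -9.5°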